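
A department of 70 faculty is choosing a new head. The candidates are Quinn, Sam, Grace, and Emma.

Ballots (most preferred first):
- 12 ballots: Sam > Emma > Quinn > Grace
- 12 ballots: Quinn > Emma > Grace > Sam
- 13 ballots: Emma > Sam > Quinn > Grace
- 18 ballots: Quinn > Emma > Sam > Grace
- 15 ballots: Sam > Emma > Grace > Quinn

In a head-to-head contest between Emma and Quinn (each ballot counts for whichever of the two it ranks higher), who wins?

Emma

Emma is ranked above Quinn on 40 ballots; Quinn above Emma on 30.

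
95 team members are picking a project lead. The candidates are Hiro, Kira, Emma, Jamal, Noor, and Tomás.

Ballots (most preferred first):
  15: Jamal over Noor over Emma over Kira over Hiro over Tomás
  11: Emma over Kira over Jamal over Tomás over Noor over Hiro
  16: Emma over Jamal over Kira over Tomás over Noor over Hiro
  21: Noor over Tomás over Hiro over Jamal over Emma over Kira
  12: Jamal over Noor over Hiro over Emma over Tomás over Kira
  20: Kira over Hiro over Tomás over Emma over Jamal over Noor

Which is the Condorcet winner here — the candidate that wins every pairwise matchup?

Jamal

Jamal vs Hiro: 54–41
Jamal vs Kira: 64–31
Jamal vs Emma: 48–47
Jamal vs Noor: 74–21
Jamal vs Tomás: 54–41
Jamal beats every other candidate.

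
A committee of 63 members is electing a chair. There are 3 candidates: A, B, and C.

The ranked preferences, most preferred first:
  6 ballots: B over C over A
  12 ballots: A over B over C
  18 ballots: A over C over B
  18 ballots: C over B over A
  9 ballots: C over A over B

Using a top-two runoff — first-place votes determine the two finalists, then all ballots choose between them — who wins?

Round 1 first-place votes: A 30, B 6, C 27. A and C advance.
Runoff: A is ranked above C on 30 ballots, C above A on 33.

C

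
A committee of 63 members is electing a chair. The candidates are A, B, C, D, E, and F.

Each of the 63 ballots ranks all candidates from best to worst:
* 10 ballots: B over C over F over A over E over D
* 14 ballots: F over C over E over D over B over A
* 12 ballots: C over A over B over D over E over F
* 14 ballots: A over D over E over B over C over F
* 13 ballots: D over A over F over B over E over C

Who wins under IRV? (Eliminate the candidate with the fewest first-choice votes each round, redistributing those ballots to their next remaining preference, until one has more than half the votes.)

C

Round 1: A 14, B 10, C 12, D 13, E 0, F 14. E eliminated.
Round 2: A 14, B 10, C 12, D 13, F 14. B eliminated.
Round 3: A 14, C 22, D 13, F 14. D eliminated.
Round 4: A 27, C 22, F 14. F eliminated.
Round 5: A 27, C 36. C has a majority (≥32).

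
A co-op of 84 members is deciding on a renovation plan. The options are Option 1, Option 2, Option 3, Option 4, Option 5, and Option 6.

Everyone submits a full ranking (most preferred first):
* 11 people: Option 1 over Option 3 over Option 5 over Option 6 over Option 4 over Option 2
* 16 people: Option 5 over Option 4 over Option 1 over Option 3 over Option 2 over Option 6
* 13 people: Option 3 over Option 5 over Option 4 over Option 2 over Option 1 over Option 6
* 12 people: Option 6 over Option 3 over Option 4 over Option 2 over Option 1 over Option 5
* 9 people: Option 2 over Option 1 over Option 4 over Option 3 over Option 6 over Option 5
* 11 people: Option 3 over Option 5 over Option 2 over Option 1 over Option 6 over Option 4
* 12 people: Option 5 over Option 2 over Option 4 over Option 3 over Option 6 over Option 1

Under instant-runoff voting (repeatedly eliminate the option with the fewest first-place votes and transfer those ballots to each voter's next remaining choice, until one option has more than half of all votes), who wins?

Round 1: Option 1 11, Option 2 9, Option 3 24, Option 4 0, Option 5 28, Option 6 12. Option 4 eliminated.
Round 2: Option 1 11, Option 2 9, Option 3 24, Option 5 28, Option 6 12. Option 2 eliminated.
Round 3: Option 1 20, Option 3 24, Option 5 28, Option 6 12. Option 6 eliminated.
Round 4: Option 1 20, Option 3 36, Option 5 28. Option 1 eliminated.
Round 5: Option 3 56, Option 5 28. Option 3 has a majority (≥43).

Option 3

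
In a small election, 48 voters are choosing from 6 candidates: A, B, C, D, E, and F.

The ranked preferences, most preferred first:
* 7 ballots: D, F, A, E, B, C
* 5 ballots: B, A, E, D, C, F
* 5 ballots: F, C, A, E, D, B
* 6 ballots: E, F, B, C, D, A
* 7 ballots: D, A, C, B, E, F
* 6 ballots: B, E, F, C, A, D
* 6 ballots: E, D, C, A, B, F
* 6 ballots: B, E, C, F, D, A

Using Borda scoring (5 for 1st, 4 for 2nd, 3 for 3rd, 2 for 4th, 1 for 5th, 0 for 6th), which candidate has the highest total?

E

A: 7×3 + 5×4 + 5×3 + 6×0 + 7×4 + 6×1 + 6×2 + 6×0 = 102
B: 7×1 + 5×5 + 5×0 + 6×3 + 7×2 + 6×5 + 6×1 + 6×5 = 130
C: 7×0 + 5×1 + 5×4 + 6×2 + 7×3 + 6×2 + 6×3 + 6×3 = 106
D: 7×5 + 5×2 + 5×1 + 6×1 + 7×5 + 6×0 + 6×4 + 6×1 = 121
E: 7×2 + 5×3 + 5×2 + 6×5 + 7×1 + 6×4 + 6×5 + 6×4 = 154
F: 7×4 + 5×0 + 5×5 + 6×4 + 7×0 + 6×3 + 6×0 + 6×2 = 107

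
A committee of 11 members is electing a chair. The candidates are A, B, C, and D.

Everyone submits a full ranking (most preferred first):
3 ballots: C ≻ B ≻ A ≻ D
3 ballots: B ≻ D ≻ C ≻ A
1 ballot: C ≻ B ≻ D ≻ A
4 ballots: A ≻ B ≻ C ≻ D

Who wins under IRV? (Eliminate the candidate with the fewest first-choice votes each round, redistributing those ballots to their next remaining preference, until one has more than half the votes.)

C

Round 1: A 4, B 3, C 4, D 0. D eliminated.
Round 2: A 4, B 3, C 4. B eliminated.
Round 3: A 4, C 7. C has a majority (≥6).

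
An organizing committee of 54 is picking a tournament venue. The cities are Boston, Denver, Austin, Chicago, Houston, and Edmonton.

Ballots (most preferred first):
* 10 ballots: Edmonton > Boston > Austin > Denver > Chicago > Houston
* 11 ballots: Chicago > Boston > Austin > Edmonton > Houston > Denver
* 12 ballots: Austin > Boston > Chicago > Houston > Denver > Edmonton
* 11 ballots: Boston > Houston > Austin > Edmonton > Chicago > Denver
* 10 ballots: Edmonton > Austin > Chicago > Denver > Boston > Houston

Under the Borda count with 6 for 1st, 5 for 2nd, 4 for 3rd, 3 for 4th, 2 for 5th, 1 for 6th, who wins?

Boston: 10×5 + 11×5 + 12×5 + 11×6 + 10×2 = 251
Denver: 10×3 + 11×1 + 12×2 + 11×1 + 10×3 = 106
Austin: 10×4 + 11×4 + 12×6 + 11×4 + 10×5 = 250
Chicago: 10×2 + 11×6 + 12×4 + 11×2 + 10×4 = 196
Houston: 10×1 + 11×2 + 12×3 + 11×5 + 10×1 = 133
Edmonton: 10×6 + 11×3 + 12×1 + 11×3 + 10×6 = 198

Boston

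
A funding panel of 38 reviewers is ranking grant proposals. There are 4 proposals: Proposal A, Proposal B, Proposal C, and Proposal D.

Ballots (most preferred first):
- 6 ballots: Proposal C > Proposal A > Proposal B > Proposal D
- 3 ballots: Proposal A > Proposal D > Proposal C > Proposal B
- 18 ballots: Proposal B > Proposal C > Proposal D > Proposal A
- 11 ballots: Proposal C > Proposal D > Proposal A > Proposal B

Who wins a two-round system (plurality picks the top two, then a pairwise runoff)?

Proposal C

Round 1 first-place votes: Proposal A 3, Proposal B 18, Proposal C 17, Proposal D 0. Proposal B and Proposal C advance.
Runoff: Proposal B is ranked above Proposal C on 18 ballots, Proposal C above Proposal B on 20.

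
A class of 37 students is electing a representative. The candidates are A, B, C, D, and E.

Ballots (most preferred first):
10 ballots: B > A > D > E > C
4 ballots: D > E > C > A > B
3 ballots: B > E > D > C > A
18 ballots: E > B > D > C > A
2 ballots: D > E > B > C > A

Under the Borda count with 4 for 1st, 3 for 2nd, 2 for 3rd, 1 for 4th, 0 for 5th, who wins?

A: 10×3 + 4×1 + 3×0 + 18×0 + 2×0 = 34
B: 10×4 + 4×0 + 3×4 + 18×3 + 2×2 = 110
C: 10×0 + 4×2 + 3×1 + 18×1 + 2×1 = 31
D: 10×2 + 4×4 + 3×2 + 18×2 + 2×4 = 86
E: 10×1 + 4×3 + 3×3 + 18×4 + 2×3 = 109

B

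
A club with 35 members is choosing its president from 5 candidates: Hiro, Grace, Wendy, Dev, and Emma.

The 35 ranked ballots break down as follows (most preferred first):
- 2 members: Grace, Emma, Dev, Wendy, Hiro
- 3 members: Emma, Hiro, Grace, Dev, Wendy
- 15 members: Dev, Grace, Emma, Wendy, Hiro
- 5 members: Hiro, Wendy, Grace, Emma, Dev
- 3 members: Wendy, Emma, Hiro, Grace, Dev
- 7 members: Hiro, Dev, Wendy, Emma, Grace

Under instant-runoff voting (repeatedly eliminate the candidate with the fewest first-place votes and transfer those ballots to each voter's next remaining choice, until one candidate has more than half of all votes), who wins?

Round 1: Hiro 12, Grace 2, Wendy 3, Dev 15, Emma 3. Grace eliminated.
Round 2: Hiro 12, Wendy 3, Dev 15, Emma 5. Wendy eliminated.
Round 3: Hiro 12, Dev 15, Emma 8. Emma eliminated.
Round 4: Hiro 18, Dev 17. Hiro has a majority (≥18).

Hiro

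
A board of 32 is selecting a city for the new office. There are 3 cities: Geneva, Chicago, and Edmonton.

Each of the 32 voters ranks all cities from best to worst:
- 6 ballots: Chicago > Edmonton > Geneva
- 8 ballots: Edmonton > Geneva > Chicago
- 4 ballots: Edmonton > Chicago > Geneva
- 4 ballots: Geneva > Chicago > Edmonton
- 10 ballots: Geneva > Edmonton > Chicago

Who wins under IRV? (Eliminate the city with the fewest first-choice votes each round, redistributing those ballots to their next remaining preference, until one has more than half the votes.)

Edmonton

Round 1: Geneva 14, Chicago 6, Edmonton 12. Chicago eliminated.
Round 2: Geneva 14, Edmonton 18. Edmonton has a majority (≥17).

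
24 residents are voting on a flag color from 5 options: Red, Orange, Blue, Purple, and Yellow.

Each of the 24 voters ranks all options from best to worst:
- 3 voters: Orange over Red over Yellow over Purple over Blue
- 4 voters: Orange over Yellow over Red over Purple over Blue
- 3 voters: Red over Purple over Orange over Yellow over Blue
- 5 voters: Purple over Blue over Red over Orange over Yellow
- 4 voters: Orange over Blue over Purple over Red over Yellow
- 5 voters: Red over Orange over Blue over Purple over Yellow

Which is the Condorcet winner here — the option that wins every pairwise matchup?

Red vs Orange: 13–11
Red vs Blue: 15–9
Red vs Purple: 15–9
Red vs Yellow: 20–4
Red beats every other option.

Red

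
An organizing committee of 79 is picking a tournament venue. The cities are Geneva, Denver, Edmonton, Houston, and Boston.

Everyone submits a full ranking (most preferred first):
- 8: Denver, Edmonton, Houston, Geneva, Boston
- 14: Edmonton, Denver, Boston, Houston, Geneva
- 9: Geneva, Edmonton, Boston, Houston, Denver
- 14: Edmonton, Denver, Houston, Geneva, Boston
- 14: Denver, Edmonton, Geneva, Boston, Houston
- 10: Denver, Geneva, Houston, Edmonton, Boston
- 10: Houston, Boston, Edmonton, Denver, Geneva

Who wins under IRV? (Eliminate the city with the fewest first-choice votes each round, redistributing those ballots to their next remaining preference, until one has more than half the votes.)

Edmonton

Round 1: Geneva 9, Denver 32, Edmonton 28, Houston 10, Boston 0. Boston eliminated.
Round 2: Geneva 9, Denver 32, Edmonton 28, Houston 10. Geneva eliminated.
Round 3: Denver 32, Edmonton 37, Houston 10. Houston eliminated.
Round 4: Denver 32, Edmonton 47. Edmonton has a majority (≥40).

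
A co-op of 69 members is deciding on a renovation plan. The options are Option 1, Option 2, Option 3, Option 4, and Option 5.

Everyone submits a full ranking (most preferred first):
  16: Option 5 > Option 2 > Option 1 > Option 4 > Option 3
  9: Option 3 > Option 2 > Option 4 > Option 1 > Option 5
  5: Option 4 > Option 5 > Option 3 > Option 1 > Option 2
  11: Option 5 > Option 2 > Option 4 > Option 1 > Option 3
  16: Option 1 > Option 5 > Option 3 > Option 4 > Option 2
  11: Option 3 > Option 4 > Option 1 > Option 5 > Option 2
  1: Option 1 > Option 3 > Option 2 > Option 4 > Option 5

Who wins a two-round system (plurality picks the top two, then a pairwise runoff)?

Option 5

Round 1 first-place votes: Option 1 17, Option 2 0, Option 3 20, Option 4 5, Option 5 27. Option 5 and Option 3 advance.
Runoff: Option 5 is ranked above Option 3 on 48 ballots, Option 3 above Option 5 on 21.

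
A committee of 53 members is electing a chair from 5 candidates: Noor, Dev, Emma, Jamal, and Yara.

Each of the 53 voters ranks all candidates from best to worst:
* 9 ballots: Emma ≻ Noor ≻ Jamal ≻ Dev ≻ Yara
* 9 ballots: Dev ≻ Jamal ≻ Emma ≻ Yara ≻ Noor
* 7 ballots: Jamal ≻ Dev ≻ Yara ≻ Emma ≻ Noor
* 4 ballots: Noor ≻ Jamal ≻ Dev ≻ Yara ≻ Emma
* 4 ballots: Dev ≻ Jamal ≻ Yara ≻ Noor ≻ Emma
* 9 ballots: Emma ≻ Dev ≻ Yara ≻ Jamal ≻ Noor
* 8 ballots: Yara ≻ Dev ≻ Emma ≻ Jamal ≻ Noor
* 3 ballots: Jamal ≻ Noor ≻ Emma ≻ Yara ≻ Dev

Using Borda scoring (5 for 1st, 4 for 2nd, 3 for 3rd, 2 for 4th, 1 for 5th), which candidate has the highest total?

Dev

Noor: 9×4 + 9×1 + 7×1 + 4×5 + 4×2 + 9×1 + 8×1 + 3×4 = 109
Dev: 9×2 + 9×5 + 7×4 + 4×3 + 4×5 + 9×4 + 8×4 + 3×1 = 194
Emma: 9×5 + 9×3 + 7×2 + 4×1 + 4×1 + 9×5 + 8×3 + 3×3 = 172
Jamal: 9×3 + 9×4 + 7×5 + 4×4 + 4×4 + 9×2 + 8×2 + 3×5 = 179
Yara: 9×1 + 9×2 + 7×3 + 4×2 + 4×3 + 9×3 + 8×5 + 3×2 = 141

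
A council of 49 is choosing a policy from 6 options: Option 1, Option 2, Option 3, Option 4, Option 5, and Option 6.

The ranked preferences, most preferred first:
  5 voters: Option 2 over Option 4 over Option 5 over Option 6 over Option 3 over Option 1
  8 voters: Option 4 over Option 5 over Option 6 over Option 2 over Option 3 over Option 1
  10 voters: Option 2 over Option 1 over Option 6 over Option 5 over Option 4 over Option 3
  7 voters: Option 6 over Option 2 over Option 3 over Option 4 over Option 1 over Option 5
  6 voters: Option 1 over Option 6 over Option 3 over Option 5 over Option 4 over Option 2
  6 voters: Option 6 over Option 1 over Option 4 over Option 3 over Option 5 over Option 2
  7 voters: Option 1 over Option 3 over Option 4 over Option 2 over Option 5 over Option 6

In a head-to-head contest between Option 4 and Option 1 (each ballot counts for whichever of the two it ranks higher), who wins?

Option 4 is ranked above Option 1 on 20 ballots; Option 1 above Option 4 on 29.

Option 1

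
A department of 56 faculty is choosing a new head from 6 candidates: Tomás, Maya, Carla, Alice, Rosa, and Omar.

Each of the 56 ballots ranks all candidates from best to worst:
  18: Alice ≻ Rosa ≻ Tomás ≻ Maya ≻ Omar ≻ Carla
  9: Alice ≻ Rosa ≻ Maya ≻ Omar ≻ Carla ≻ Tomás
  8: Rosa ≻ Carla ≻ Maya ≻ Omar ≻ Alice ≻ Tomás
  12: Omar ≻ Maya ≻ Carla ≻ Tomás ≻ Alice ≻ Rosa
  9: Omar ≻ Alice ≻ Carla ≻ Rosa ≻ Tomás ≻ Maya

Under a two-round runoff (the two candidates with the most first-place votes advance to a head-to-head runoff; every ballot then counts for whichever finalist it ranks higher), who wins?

Omar

Round 1 first-place votes: Tomás 0, Maya 0, Carla 0, Alice 27, Rosa 8, Omar 21. Alice and Omar advance.
Runoff: Alice is ranked above Omar on 27 ballots, Omar above Alice on 29.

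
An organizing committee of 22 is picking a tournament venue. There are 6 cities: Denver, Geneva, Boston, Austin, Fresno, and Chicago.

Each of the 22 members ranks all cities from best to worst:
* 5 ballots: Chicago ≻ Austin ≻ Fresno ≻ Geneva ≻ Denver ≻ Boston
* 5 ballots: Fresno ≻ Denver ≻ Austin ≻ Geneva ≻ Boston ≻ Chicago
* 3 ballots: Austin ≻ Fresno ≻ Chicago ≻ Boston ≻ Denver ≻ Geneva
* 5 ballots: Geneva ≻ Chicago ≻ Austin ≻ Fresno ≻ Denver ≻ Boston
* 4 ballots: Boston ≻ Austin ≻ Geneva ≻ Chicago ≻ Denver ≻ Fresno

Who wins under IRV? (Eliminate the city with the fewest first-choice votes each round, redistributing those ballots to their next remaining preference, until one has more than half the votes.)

Round 1: Denver 0, Geneva 5, Boston 4, Austin 3, Fresno 5, Chicago 5. Denver eliminated.
Round 2: Geneva 5, Boston 4, Austin 3, Fresno 5, Chicago 5. Austin eliminated.
Round 3: Geneva 5, Boston 4, Fresno 8, Chicago 5. Boston eliminated.
Round 4: Geneva 9, Fresno 8, Chicago 5. Chicago eliminated.
Round 5: Geneva 9, Fresno 13. Fresno has a majority (≥12).

Fresno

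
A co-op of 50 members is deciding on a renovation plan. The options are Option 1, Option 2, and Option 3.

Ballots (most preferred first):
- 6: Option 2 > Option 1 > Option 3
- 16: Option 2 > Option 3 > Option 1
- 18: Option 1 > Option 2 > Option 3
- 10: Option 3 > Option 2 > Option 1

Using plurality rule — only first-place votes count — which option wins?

First-place votes: Option 1 18, Option 2 22, Option 3 10.

Option 2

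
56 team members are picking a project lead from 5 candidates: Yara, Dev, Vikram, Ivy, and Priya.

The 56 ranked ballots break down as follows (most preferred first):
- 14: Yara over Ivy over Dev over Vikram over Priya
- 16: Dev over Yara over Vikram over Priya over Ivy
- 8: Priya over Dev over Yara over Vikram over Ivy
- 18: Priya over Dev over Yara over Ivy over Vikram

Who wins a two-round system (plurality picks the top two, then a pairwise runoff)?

Round 1 first-place votes: Yara 14, Dev 16, Vikram 0, Ivy 0, Priya 26. Priya and Dev advance.
Runoff: Priya is ranked above Dev on 26 ballots, Dev above Priya on 30.

Dev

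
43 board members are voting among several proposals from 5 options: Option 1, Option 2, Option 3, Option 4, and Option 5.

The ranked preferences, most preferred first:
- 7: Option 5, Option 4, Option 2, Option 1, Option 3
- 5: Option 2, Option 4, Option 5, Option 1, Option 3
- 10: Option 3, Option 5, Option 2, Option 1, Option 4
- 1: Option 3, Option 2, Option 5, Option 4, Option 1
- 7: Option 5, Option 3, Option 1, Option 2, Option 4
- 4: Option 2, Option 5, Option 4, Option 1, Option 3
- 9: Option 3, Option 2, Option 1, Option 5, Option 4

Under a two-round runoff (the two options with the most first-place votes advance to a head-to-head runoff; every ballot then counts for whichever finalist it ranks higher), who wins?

Option 5

Round 1 first-place votes: Option 1 0, Option 2 9, Option 3 20, Option 4 0, Option 5 14. Option 3 and Option 5 advance.
Runoff: Option 3 is ranked above Option 5 on 20 ballots, Option 5 above Option 3 on 23.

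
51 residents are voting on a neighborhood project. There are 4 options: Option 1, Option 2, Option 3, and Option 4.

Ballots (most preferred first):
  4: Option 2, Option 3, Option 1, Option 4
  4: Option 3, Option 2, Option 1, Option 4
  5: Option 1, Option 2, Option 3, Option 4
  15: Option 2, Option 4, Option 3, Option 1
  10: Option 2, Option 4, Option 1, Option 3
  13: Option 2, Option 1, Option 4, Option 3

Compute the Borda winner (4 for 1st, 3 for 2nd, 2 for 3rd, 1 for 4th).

Option 1: 4×2 + 4×2 + 5×4 + 15×1 + 10×2 + 13×3 = 110
Option 2: 4×4 + 4×3 + 5×3 + 15×4 + 10×4 + 13×4 = 195
Option 3: 4×3 + 4×4 + 5×2 + 15×2 + 10×1 + 13×1 = 91
Option 4: 4×1 + 4×1 + 5×1 + 15×3 + 10×3 + 13×2 = 114

Option 2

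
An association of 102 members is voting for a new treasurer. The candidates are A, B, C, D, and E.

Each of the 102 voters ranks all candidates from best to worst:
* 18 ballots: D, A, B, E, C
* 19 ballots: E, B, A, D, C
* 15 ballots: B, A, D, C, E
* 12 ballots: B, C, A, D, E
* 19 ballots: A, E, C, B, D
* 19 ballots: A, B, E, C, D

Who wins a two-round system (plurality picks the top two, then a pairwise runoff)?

Round 1 first-place votes: A 38, B 27, C 0, D 18, E 19. A and B advance.
Runoff: A is ranked above B on 56 ballots, B above A on 46.

A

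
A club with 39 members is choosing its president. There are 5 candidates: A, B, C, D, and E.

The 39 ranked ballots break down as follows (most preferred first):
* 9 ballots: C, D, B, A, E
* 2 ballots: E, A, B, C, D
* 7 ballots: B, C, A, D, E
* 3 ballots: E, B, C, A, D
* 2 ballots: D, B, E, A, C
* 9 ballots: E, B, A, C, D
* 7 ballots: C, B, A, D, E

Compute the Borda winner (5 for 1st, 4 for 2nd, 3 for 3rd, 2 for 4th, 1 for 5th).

A: 9×2 + 2×4 + 7×3 + 3×2 + 2×2 + 9×3 + 7×3 = 105
B: 9×3 + 2×3 + 7×5 + 3×4 + 2×4 + 9×4 + 7×4 = 152
C: 9×5 + 2×2 + 7×4 + 3×3 + 2×1 + 9×2 + 7×5 = 141
D: 9×4 + 2×1 + 7×2 + 3×1 + 2×5 + 9×1 + 7×2 = 88
E: 9×1 + 2×5 + 7×1 + 3×5 + 2×3 + 9×5 + 7×1 = 99

B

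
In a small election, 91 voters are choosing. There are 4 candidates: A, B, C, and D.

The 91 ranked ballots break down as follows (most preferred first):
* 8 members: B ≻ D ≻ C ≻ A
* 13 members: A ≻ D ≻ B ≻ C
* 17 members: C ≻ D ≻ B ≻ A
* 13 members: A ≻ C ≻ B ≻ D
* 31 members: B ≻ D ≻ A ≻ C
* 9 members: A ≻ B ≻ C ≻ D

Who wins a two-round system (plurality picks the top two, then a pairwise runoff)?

B

Round 1 first-place votes: A 35, B 39, C 17, D 0. B and A advance.
Runoff: B is ranked above A on 56 ballots, A above B on 35.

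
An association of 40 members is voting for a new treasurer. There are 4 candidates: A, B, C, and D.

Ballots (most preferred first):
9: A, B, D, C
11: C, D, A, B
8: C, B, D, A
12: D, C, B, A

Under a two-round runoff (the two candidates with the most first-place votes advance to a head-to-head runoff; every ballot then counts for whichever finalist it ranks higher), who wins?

Round 1 first-place votes: A 9, B 0, C 19, D 12. C and D advance.
Runoff: C is ranked above D on 19 ballots, D above C on 21.

D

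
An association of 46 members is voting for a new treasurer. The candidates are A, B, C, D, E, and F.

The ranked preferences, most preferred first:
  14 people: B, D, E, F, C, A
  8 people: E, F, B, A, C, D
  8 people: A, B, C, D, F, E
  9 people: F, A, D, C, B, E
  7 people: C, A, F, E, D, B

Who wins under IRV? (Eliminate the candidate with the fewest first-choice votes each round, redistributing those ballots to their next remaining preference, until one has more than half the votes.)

Round 1: A 8, B 14, C 7, D 0, E 8, F 9. D eliminated.
Round 2: A 8, B 14, C 7, E 8, F 9. C eliminated.
Round 3: A 15, B 14, E 8, F 9. E eliminated.
Round 4: A 15, B 14, F 17. B eliminated.
Round 5: A 15, F 31. F has a majority (≥24).

F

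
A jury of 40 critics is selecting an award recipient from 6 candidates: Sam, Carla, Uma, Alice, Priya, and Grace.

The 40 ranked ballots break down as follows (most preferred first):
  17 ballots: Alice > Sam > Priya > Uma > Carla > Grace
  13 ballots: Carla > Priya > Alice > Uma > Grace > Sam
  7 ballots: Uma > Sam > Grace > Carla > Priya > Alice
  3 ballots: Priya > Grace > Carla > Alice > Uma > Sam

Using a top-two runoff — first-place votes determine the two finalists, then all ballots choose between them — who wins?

Round 1 first-place votes: Sam 0, Carla 13, Uma 7, Alice 17, Priya 3, Grace 0. Alice and Carla advance.
Runoff: Alice is ranked above Carla on 17 ballots, Carla above Alice on 23.

Carla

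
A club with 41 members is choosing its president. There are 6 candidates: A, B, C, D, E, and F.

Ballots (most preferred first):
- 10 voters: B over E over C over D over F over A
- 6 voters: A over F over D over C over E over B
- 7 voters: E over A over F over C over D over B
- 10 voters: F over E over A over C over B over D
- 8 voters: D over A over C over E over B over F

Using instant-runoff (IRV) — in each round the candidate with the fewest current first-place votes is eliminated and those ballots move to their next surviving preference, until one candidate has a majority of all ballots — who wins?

F

Round 1: A 6, B 10, C 0, D 8, E 7, F 10. C eliminated.
Round 2: A 6, B 10, D 8, E 7, F 10. A eliminated.
Round 3: B 10, D 8, E 7, F 16. E eliminated.
Round 4: B 10, D 8, F 23. F has a majority (≥21).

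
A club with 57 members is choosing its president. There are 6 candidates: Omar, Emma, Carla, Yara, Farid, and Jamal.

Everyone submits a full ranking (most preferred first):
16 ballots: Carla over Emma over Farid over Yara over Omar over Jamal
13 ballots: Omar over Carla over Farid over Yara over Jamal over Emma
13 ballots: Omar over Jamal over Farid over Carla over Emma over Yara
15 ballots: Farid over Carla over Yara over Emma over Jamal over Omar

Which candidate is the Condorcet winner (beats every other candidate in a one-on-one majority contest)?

Carla

Carla vs Omar: 31–26
Carla vs Emma: 57–0
Carla vs Yara: 57–0
Carla vs Farid: 29–28
Carla vs Jamal: 44–13
Carla beats every other candidate.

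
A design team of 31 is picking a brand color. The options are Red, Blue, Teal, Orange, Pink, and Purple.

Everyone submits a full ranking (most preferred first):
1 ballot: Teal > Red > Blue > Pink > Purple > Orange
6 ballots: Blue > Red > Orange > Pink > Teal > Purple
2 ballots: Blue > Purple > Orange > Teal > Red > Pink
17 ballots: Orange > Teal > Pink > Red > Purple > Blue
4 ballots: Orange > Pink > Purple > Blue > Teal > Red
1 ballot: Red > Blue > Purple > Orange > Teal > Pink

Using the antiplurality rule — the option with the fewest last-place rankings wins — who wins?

Teal

Last-place votes: Red 4, Blue 17, Teal 0, Orange 1, Pink 3, Purple 6.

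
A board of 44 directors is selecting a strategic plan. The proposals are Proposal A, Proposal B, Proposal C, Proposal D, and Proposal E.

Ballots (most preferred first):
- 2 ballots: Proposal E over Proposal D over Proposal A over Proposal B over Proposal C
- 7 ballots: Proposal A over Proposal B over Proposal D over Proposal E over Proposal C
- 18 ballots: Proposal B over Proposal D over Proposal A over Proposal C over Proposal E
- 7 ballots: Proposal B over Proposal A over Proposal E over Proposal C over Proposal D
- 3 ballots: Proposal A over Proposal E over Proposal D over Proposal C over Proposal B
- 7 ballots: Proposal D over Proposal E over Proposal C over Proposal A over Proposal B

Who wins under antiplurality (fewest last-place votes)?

Proposal A

Last-place votes: Proposal A 0, Proposal B 10, Proposal C 9, Proposal D 7, Proposal E 18.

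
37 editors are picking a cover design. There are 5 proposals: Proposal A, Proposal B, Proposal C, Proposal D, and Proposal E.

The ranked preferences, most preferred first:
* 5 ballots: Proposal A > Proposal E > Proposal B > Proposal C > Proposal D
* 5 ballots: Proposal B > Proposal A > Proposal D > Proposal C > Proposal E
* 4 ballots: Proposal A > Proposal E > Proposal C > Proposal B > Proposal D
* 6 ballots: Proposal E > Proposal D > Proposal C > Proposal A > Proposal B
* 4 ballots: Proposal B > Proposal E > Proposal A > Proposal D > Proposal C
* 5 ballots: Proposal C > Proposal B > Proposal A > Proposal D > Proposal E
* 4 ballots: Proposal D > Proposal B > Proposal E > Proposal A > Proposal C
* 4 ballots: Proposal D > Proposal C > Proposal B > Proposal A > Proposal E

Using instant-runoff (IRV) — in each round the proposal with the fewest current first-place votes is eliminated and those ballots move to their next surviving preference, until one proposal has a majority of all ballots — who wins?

Proposal B

Round 1: Proposal A 9, Proposal B 9, Proposal C 5, Proposal D 8, Proposal E 6. Proposal C eliminated.
Round 2: Proposal A 9, Proposal B 14, Proposal D 8, Proposal E 6. Proposal E eliminated.
Round 3: Proposal A 9, Proposal B 14, Proposal D 14. Proposal A eliminated.
Round 4: Proposal B 23, Proposal D 14. Proposal B has a majority (≥19).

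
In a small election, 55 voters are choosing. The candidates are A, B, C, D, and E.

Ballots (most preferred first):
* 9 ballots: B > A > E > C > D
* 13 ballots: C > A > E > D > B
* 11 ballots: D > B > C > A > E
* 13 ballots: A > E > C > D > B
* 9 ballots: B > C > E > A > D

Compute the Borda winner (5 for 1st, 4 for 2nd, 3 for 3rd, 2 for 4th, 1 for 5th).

A

A: 9×4 + 13×4 + 11×2 + 13×5 + 9×2 = 193
B: 9×5 + 13×1 + 11×4 + 13×1 + 9×5 = 160
C: 9×2 + 13×5 + 11×3 + 13×3 + 9×4 = 191
D: 9×1 + 13×2 + 11×5 + 13×2 + 9×1 = 125
E: 9×3 + 13×3 + 11×1 + 13×4 + 9×3 = 156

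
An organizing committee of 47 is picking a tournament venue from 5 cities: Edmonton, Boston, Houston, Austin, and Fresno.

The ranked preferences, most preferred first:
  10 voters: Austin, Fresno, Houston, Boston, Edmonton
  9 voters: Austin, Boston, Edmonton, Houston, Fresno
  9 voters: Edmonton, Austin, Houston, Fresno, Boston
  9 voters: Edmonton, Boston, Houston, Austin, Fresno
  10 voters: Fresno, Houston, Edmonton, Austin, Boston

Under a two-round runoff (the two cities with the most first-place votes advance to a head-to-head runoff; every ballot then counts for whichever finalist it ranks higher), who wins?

Round 1 first-place votes: Edmonton 18, Boston 0, Houston 0, Austin 19, Fresno 10. Austin and Edmonton advance.
Runoff: Austin is ranked above Edmonton on 19 ballots, Edmonton above Austin on 28.

Edmonton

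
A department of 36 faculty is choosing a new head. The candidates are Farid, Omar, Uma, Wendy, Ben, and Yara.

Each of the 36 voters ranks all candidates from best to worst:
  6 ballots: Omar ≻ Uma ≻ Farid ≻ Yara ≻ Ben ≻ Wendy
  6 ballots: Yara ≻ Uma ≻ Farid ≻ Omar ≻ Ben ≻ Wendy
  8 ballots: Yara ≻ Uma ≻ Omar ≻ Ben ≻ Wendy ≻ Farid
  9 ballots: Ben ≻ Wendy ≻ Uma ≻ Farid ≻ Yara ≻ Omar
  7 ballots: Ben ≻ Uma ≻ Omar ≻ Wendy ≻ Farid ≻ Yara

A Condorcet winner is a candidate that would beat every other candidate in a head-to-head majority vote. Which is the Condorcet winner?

Uma

Uma vs Farid: 36–0
Uma vs Omar: 30–6
Uma vs Wendy: 27–9
Uma vs Ben: 20–16
Uma vs Yara: 22–14
Uma beats every other candidate.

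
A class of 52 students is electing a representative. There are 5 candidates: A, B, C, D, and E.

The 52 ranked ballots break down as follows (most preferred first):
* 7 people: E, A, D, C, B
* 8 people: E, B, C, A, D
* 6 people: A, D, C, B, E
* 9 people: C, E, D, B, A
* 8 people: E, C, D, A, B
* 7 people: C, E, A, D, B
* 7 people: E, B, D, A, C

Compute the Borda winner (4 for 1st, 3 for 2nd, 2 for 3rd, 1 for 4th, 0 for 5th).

E

A: 7×3 + 8×1 + 6×4 + 9×0 + 8×1 + 7×2 + 7×1 = 82
B: 7×0 + 8×3 + 6×1 + 9×1 + 8×0 + 7×0 + 7×3 = 60
C: 7×1 + 8×2 + 6×2 + 9×4 + 8×3 + 7×4 + 7×0 = 123
D: 7×2 + 8×0 + 6×3 + 9×2 + 8×2 + 7×1 + 7×2 = 87
E: 7×4 + 8×4 + 6×0 + 9×3 + 8×4 + 7×3 + 7×4 = 168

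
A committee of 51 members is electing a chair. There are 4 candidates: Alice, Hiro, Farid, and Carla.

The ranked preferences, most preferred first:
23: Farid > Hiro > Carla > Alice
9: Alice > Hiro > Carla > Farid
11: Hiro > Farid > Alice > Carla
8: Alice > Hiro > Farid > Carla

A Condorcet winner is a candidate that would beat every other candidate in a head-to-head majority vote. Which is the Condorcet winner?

Hiro vs Alice: 34–17
Hiro vs Farid: 28–23
Hiro vs Carla: 51–0
Hiro beats every other candidate.

Hiro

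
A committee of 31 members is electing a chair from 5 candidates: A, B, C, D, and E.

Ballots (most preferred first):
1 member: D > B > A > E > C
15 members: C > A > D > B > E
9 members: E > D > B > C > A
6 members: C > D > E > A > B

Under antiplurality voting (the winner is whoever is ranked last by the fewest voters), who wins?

D

Last-place votes: A 9, B 6, C 1, D 0, E 15.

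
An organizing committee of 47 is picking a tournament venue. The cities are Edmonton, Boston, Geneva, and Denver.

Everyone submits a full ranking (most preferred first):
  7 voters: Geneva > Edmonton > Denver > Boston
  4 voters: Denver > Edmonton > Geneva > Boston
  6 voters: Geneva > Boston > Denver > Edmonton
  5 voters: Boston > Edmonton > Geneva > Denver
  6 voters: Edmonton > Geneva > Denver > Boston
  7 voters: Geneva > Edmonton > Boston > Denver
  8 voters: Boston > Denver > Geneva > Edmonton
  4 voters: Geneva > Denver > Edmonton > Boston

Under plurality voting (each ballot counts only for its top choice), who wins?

First-place votes: Edmonton 6, Boston 13, Geneva 24, Denver 4.

Geneva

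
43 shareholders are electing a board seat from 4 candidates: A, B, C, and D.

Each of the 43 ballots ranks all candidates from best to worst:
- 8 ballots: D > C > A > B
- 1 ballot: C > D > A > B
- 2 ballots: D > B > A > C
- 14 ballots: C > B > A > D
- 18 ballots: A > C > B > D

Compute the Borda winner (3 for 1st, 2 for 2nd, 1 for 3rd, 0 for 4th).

A: 8×1 + 1×1 + 2×1 + 14×1 + 18×3 = 79
B: 8×0 + 1×0 + 2×2 + 14×2 + 18×1 = 50
C: 8×2 + 1×3 + 2×0 + 14×3 + 18×2 = 97
D: 8×3 + 1×2 + 2×3 + 14×0 + 18×0 = 32

C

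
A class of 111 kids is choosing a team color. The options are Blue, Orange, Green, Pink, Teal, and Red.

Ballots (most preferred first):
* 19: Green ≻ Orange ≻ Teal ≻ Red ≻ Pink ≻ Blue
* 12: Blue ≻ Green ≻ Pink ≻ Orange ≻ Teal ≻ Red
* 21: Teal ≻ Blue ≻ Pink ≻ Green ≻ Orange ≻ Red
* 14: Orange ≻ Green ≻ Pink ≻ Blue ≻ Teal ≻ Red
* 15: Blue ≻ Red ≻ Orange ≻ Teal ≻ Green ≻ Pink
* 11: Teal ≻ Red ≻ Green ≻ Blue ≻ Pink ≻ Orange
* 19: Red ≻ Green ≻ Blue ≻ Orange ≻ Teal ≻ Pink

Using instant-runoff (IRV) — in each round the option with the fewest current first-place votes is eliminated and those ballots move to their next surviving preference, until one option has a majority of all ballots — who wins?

Round 1: Blue 27, Orange 14, Green 19, Pink 0, Teal 32, Red 19. Pink eliminated.
Round 2: Blue 27, Orange 14, Green 19, Teal 32, Red 19. Orange eliminated.
Round 3: Blue 27, Green 33, Teal 32, Red 19. Red eliminated.
Round 4: Blue 27, Green 52, Teal 32. Blue eliminated.
Round 5: Green 64, Teal 47. Green has a majority (≥56).

Green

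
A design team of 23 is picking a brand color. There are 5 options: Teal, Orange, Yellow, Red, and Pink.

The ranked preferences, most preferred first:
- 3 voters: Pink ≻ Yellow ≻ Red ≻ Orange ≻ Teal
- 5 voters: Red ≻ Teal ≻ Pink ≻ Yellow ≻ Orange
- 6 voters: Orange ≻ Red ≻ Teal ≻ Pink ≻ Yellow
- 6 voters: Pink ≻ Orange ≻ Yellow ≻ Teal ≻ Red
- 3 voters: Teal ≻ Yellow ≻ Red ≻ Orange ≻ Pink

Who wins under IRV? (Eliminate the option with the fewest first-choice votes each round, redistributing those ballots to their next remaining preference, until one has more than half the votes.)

Round 1: Teal 3, Orange 6, Yellow 0, Red 5, Pink 9. Yellow eliminated.
Round 2: Teal 3, Orange 6, Red 5, Pink 9. Teal eliminated.
Round 3: Orange 6, Red 8, Pink 9. Orange eliminated.
Round 4: Red 14, Pink 9. Red has a majority (≥12).

Red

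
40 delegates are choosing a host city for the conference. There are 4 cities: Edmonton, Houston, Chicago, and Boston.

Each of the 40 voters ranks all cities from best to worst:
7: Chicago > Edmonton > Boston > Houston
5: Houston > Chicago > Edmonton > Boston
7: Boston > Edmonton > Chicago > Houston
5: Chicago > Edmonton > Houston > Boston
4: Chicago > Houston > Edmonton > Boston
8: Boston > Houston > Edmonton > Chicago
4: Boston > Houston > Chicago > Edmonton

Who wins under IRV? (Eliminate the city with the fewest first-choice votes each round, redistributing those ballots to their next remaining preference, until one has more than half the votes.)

Round 1: Edmonton 0, Houston 5, Chicago 16, Boston 19. Edmonton eliminated.
Round 2: Houston 5, Chicago 16, Boston 19. Houston eliminated.
Round 3: Chicago 21, Boston 19. Chicago has a majority (≥21).

Chicago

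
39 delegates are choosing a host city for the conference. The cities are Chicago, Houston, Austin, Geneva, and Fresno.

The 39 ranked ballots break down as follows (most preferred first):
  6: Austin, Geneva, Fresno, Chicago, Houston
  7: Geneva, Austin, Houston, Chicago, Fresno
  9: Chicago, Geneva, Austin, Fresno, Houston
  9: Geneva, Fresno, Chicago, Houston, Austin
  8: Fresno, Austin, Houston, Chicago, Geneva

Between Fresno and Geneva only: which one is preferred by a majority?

Geneva

Fresno is ranked above Geneva on 8 ballots; Geneva above Fresno on 31.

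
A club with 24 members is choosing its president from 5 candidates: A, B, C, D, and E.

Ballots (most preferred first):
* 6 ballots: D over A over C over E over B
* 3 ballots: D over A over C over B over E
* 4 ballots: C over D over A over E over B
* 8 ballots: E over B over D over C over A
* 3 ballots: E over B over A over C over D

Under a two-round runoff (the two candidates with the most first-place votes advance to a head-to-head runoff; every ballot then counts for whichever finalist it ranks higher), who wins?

D

Round 1 first-place votes: A 0, B 0, C 4, D 9, E 11. E and D advance.
Runoff: E is ranked above D on 11 ballots, D above E on 13.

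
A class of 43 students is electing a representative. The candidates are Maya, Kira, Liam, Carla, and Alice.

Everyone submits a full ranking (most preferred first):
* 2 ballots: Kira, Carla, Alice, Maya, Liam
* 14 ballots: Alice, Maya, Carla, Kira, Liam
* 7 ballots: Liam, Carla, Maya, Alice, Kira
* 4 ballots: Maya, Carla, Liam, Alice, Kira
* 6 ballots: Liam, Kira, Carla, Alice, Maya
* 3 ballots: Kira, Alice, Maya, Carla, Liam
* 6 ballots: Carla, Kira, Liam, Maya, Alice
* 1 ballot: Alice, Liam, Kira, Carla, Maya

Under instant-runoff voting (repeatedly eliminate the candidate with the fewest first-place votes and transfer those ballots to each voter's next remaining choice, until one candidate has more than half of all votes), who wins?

Round 1: Maya 4, Kira 5, Liam 13, Carla 6, Alice 15. Maya eliminated.
Round 2: Kira 5, Liam 13, Carla 10, Alice 15. Kira eliminated.
Round 3: Liam 13, Carla 12, Alice 18. Carla eliminated.
Round 4: Liam 23, Alice 20. Liam has a majority (≥22).

Liam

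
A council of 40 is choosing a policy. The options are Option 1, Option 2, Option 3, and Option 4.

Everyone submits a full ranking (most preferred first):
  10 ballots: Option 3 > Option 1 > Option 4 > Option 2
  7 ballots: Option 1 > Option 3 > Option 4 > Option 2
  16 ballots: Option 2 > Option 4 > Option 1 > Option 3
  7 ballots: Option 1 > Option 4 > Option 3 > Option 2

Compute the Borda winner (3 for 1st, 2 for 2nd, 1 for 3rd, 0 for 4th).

Option 1: 10×2 + 7×3 + 16×1 + 7×3 = 78
Option 2: 10×0 + 7×0 + 16×3 + 7×0 = 48
Option 3: 10×3 + 7×2 + 16×0 + 7×1 = 51
Option 4: 10×1 + 7×1 + 16×2 + 7×2 = 63

Option 1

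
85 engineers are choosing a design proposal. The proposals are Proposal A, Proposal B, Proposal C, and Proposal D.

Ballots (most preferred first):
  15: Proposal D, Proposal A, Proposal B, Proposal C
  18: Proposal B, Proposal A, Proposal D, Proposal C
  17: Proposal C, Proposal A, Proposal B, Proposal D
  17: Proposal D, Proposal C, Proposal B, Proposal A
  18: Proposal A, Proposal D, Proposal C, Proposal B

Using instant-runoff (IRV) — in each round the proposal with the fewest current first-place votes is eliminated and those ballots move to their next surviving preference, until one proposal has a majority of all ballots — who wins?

Round 1: Proposal A 18, Proposal B 18, Proposal C 17, Proposal D 32. Proposal C eliminated.
Round 2: Proposal A 35, Proposal B 18, Proposal D 32. Proposal B eliminated.
Round 3: Proposal A 53, Proposal D 32. Proposal A has a majority (≥43).

Proposal A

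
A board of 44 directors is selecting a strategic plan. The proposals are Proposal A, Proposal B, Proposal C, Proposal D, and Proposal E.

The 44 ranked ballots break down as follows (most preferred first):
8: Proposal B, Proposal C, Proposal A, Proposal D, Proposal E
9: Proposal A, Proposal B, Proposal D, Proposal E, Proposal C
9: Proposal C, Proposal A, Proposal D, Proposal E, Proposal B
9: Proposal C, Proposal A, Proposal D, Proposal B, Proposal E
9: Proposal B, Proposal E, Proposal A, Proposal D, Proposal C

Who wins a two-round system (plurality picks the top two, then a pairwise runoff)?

Round 1 first-place votes: Proposal A 9, Proposal B 17, Proposal C 18, Proposal D 0, Proposal E 0. Proposal C and Proposal B advance.
Runoff: Proposal C is ranked above Proposal B on 18 ballots, Proposal B above Proposal C on 26.

Proposal B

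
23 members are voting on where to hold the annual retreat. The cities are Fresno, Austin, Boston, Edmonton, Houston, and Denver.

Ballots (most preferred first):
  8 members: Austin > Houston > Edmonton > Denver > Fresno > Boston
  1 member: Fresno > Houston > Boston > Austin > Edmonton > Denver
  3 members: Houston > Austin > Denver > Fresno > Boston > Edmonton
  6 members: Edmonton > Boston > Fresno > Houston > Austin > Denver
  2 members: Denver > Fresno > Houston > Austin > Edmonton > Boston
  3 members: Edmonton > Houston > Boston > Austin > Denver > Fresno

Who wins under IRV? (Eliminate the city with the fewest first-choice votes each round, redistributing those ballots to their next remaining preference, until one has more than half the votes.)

Round 1: Fresno 1, Austin 8, Boston 0, Edmonton 9, Houston 3, Denver 2. Boston eliminated.
Round 2: Fresno 1, Austin 8, Edmonton 9, Houston 3, Denver 2. Fresno eliminated.
Round 3: Austin 8, Edmonton 9, Houston 4, Denver 2. Denver eliminated.
Round 4: Austin 8, Edmonton 9, Houston 6. Houston eliminated.
Round 5: Austin 14, Edmonton 9. Austin has a majority (≥12).

Austin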